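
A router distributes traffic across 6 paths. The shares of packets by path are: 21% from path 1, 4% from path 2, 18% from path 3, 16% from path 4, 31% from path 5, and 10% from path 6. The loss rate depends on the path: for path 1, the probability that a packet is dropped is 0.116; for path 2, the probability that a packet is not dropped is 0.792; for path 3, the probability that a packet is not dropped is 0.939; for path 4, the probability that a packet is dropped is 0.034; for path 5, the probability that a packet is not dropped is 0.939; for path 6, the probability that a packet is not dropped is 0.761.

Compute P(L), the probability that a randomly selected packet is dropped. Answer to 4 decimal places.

P(L) ≈ 0.0919

P(L|2) = 1 − 0.792 = 0.208.
P(L|3) = 1 − 0.939 = 0.061.
P(L|5) = 1 − 0.939 = 0.061.
P(L|6) = 1 − 0.761 = 0.239.
Using total probability over the partition,
P(L) = P(L|1)·P(1) + P(L|2)·P(2) + P(L|3)·P(3) + P(L|4)·P(4) + P(L|5)·P(5) + P(L|6)·P(6)
      = 0.116·0.21 + 0.208·0.04 + 0.061·0.18 + 0.034·0.16 + 0.061·0.31 + 0.239·0.1
      = 0.02436 + 0.00832 + 0.01098 + 0.00544 + 0.01891 + 0.0239 = 0.09191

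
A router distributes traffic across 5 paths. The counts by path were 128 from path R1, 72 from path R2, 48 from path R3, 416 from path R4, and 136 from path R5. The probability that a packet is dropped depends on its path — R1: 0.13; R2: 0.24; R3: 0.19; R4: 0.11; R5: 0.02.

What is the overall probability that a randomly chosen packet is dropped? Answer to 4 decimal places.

Total: 128 + 72 + 48 + 416 + 136 = 800.
P(R1) = 128/800 = 0.16. P(R2) = 72/800 = 0.09. P(R3) = 48/800 = 0.06. P(R4) = 416/800 = 0.52. P(R5) = 136/800 = 0.17.
Summing over the partition,
P(L) = P(L|R1)·P(R1) + P(L|R2)·P(R2) + P(L|R3)·P(R3) + P(L|R4)·P(R4) + P(L|R5)·P(R5)
      = 0.13·0.16 + 0.24·0.09 + 0.19·0.06 + 0.11·0.52 + 0.02·0.17
      = 0.0208 + 0.0216 + 0.0114 + 0.0572 + 0.0034 = 0.1144

0.1144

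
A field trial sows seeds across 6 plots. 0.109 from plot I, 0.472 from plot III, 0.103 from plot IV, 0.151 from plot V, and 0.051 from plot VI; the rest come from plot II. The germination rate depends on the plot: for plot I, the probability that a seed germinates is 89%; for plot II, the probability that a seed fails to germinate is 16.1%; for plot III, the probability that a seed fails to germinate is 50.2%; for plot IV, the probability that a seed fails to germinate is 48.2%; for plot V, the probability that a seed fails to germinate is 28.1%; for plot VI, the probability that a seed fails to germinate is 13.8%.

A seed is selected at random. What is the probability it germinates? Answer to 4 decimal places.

P(II) = 1 − (0.109 + 0.472 + 0.103 + 0.151 + 0.051) = 0.114.
P(G|II) = 1 − 0.161 = 0.839.
P(G|III) = 1 − 0.502 = 0.498.
P(G|IV) = 1 − 0.482 = 0.518.
P(G|V) = 1 − 0.281 = 0.719.
P(G|VI) = 1 − 0.138 = 0.862.
P(G) = P(G|I)·P(I) + P(G|II)·P(II) + P(G|III)·P(III) + P(G|IV)·P(IV) + P(G|V)·P(V) + P(G|VI)·P(VI)
      = 0.89·0.109 + 0.839·0.114 + 0.498·0.472 + 0.518·0.103 + 0.719·0.151 + 0.862·0.051
      = 0.09701 + 0.095646 + 0.235056 + 0.053354 + 0.108569 + 0.043962 = 0.633597

P(G) ≈ 0.6336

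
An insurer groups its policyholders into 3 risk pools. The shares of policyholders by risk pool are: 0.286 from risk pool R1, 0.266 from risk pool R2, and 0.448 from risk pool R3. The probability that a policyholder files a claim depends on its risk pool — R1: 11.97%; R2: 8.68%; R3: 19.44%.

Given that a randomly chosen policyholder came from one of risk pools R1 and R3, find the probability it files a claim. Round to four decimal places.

0.1653

Let S = {R1, R3}.
P(S) = 0.286 + 0.448 = 0.734.
P(C ∩ S) = 0.1197·0.286 + 0.1944·0.448 = 0.0342342 + 0.0870912 = 0.1213254.
P(C | S) = 0.1213254 / 0.734 = 0.165293…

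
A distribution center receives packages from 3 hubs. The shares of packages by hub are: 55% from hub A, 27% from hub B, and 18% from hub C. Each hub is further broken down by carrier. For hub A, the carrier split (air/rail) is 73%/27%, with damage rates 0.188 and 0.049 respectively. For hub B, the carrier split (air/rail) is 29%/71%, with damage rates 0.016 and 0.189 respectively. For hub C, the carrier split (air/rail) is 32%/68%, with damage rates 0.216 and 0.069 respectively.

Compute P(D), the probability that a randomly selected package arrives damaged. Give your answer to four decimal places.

P(D|A) = 0.73·0.188 + 0.27·0.049 = 0.13724 + 0.01323 = 0.15047
P(D|B) = 0.29·0.016 + 0.71·0.189 = 0.00464 + 0.13419 = 0.13883
P(D|C) = 0.32·0.216 + 0.68·0.069 = 0.06912 + 0.04692 = 0.11604
Then overall,
P(D) = 0.55·0.15047 + 0.27·0.13883 + 0.18·0.11604
      = 0.0827585 + 0.0374841 + 0.0208872 = 0.1411298

0.1411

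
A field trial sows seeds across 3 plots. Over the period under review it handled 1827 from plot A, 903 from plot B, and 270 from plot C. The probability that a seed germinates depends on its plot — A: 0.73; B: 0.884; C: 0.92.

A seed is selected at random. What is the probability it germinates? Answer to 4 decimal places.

Total: 1827 + 903 + 270 = 3000.
P(A) = 1827/3000 = 0.609. P(B) = 903/3000 = 0.301. P(C) = 270/3000 = 0.09.
By the law of total probability,
P(G) = P(G|A)·P(A) + P(G|B)·P(B) + P(G|C)·P(C)
      = 0.73·0.609 + 0.884·0.301 + 0.92·0.09
      = 0.44457 + 0.266084 + 0.0828 = 0.793454

P(G) ≈ 0.7935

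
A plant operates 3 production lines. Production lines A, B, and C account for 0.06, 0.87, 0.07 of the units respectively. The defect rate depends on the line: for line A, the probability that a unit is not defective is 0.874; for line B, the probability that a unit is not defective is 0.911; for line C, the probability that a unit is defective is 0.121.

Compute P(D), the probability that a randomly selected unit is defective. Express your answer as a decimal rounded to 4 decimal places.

P(D|A) = 1 − 0.874 = 0.126.
P(D|B) = 1 − 0.911 = 0.089.
By the law of total probability,
P(D) = P(D|A)·P(A) + P(D|B)·P(B) + P(D|C)·P(C)
      = 0.126·0.06 + 0.089·0.87 + 0.121·0.07
      = 0.00756 + 0.07743 + 0.00847 = 0.09346

P(D) ≈ 0.0935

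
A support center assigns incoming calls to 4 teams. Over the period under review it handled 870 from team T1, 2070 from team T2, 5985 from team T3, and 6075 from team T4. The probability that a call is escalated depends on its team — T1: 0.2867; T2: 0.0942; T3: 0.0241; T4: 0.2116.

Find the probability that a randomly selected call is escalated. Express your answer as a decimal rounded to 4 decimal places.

Total: 870 + 2070 + 5985 + 6075 = 15000.
P(T1) = 870/15000 = 0.058. P(T2) = 2070/15000 = 0.138. P(T3) = 5985/15000 = 0.399. P(T4) = 6075/15000 = 0.405.
Using total probability over the partition,
P(E) = P(E|T1)·P(T1) + P(E|T2)·P(T2) + P(E|T3)·P(T3) + P(E|T4)·P(T4)
      = 0.2867·0.058 + 0.0942·0.138 + 0.0241·0.399 + 0.2116·0.405
      = 0.0166286 + 0.0129996 + 0.0096159 + 0.085698 = 0.1249421

0.1249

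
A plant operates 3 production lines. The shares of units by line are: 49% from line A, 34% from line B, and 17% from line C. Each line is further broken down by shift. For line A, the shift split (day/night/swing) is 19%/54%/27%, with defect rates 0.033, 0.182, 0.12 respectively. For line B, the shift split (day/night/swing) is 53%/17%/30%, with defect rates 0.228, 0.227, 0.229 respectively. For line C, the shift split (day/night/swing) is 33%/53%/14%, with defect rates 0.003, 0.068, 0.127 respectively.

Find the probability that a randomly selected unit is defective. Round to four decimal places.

P(D|A) = 0.19·0.033 + 0.54·0.182 + 0.27·0.12 = 0.00627 + 0.09828 + 0.0324 = 0.13695
P(D|B) = 0.53·0.228 + 0.17·0.227 + 0.3·0.229 = 0.12084 + 0.03859 + 0.0687 = 0.22813
P(D|C) = 0.33·0.003 + 0.53·0.068 + 0.14·0.127 = 0.00099 + 0.03604 + 0.01778 = 0.05481
By total probability over the outer partition,
P(D) = 0.49·0.13695 + 0.34·0.22813 + 0.17·0.05481
      = 0.0671055 + 0.0775642 + 0.0093177 = 0.1539874

0.1540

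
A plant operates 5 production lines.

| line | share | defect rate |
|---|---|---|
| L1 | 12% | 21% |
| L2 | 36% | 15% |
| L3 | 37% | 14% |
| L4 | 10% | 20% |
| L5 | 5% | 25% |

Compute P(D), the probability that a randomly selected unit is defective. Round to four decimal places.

By the law of total probability,
P(D) = P(D|L1)·P(L1) + P(D|L2)·P(L2) + P(D|L3)·P(L3) + P(D|L4)·P(L4) + P(D|L5)·P(L5)
      = 0.21·0.12 + 0.15·0.36 + 0.14·0.37 + 0.2·0.1 + 0.25·0.05
      = 0.0252 + 0.054 + 0.0518 + 0.02 + 0.0125 = 0.1635

P(D) ≈ 0.1635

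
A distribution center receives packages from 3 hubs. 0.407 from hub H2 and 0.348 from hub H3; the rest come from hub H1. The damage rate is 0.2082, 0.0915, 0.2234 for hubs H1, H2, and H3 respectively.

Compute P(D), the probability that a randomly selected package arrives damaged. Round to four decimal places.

P(D) ≈ 0.1660

P(H1) = 1 − (0.407 + 0.348) = 0.245.
P(D) = P(D|H1)·P(H1) + P(D|H2)·P(H2) + P(D|H3)·P(H3)
      = 0.2082·0.245 + 0.0915·0.407 + 0.2234·0.348
      = 0.051009 + 0.0372405 + 0.0777432 = 0.1659927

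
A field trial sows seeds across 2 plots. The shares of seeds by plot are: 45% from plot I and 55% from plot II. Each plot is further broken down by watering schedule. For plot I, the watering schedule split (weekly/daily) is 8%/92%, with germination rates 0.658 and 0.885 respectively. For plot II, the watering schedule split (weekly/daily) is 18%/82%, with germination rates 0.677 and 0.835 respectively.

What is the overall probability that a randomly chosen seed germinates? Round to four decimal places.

P(G|I) = 0.08·0.658 + 0.92·0.885 = 0.05264 + 0.8142 = 0.86684
P(G|II) = 0.18·0.677 + 0.82·0.835 = 0.12186 + 0.6847 = 0.80656
Then overall,
P(G) = 0.45·0.86684 + 0.55·0.80656
      = 0.390078 + 0.443608 = 0.833686

0.8337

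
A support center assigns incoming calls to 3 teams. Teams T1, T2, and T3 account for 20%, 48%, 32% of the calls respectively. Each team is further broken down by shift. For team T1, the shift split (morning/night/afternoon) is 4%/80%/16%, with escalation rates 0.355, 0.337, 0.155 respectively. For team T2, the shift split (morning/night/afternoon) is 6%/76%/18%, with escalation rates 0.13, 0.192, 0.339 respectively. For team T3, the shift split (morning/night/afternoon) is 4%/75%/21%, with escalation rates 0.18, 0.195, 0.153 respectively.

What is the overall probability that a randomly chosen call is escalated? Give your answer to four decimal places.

P(E) ≈ 0.2242

P(E|T1) = 0.04·0.355 + 0.8·0.337 + 0.16·0.155 = 0.0142 + 0.2696 + 0.0248 = 0.3086
P(E|T2) = 0.06·0.13 + 0.76·0.192 + 0.18·0.339 = 0.0078 + 0.14592 + 0.06102 = 0.21474
P(E|T3) = 0.04·0.18 + 0.75·0.195 + 0.21·0.153 = 0.0072 + 0.14625 + 0.03213 = 0.18558
Then overall,
P(E) = 0.2·0.3086 + 0.48·0.21474 + 0.32·0.18558
      = 0.06172 + 0.1030752 + 0.0593856 = 0.2241808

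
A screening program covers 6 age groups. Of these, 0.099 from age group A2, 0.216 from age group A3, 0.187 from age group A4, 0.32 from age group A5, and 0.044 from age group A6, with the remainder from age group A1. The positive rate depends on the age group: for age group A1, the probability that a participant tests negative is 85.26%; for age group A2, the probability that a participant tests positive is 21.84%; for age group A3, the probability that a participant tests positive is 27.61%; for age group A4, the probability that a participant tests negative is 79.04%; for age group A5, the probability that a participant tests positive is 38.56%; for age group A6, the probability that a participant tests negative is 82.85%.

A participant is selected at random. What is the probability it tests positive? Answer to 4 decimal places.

0.2711

P(A1) = 1 − (0.099 + 0.216 + 0.187 + 0.32 + 0.044) = 0.134.
P(T|A1) = 1 − 0.8526 = 0.1474.
P(T|A4) = 1 − 0.7904 = 0.2096.
P(T|A6) = 1 − 0.8285 = 0.1715.
P(T) = P(T|A1)·P(A1) + P(T|A2)·P(A2) + P(T|A3)·P(A3) + P(T|A4)·P(A4) + P(T|A5)·P(A5) + P(T|A6)·P(A6)
      = 0.1474·0.134 + 0.2184·0.099 + 0.2761·0.216 + 0.2096·0.187 + 0.3856·0.32 + 0.1715·0.044
      = 0.0197516 + 0.0216216 + 0.0596376 + 0.0391952 + 0.123392 + 0.007546 = 0.271144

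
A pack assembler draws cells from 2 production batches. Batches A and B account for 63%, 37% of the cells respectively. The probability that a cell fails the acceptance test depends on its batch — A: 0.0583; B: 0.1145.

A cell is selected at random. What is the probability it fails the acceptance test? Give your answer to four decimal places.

0.0791

P(F) = P(F|A)·P(A) + P(F|B)·P(B)
      = 0.0583·0.63 + 0.1145·0.37
      = 0.036729 + 0.042365 = 0.079094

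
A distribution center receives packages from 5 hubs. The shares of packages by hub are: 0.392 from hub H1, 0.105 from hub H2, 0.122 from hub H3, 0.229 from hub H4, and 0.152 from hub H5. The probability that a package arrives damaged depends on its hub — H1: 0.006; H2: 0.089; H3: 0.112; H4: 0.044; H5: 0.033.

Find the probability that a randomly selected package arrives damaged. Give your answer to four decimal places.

P(D) = P(D|H1)·P(H1) + P(D|H2)·P(H2) + P(D|H3)·P(H3) + P(D|H4)·P(H4) + P(D|H5)·P(H5)
      = 0.006·0.392 + 0.089·0.105 + 0.112·0.122 + 0.044·0.229 + 0.033·0.152
      = 0.002352 + 0.009345 + 0.013664 + 0.010076 + 0.005016 = 0.040453

P(D) ≈ 0.0405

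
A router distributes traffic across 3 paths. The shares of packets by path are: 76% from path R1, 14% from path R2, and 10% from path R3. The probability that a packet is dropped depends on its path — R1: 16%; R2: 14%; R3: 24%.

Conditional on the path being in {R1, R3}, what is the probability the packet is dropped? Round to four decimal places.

Let S = {R1, R3}.
P(S) = 0.76 + 0.1 = 0.86.
P(L ∩ S) = 0.16·0.76 + 0.24·0.1 = 0.1216 + 0.024 = 0.1456.
P(L | S) = 0.1456 / 0.86 = 0.169302…

P(L|S) ≈ 0.1693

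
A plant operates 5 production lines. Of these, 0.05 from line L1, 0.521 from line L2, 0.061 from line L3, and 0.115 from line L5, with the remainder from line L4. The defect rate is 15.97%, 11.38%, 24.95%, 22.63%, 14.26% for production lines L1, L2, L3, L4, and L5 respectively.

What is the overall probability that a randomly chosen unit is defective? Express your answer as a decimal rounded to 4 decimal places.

P(L4) = 1 − (0.05 + 0.521 + 0.061 + 0.115) = 0.253.
P(D) = P(D|L1)·P(L1) + P(D|L2)·P(L2) + P(D|L3)·P(L3) + P(D|L4)·P(L4) + P(D|L5)·P(L5)
      = 0.1597·0.05 + 0.1138·0.521 + 0.2495·0.061 + 0.2263·0.253 + 0.1426·0.115
      = 0.007985 + 0.0592898 + 0.0152195 + 0.0572539 + 0.016399 = 0.1561472

0.1561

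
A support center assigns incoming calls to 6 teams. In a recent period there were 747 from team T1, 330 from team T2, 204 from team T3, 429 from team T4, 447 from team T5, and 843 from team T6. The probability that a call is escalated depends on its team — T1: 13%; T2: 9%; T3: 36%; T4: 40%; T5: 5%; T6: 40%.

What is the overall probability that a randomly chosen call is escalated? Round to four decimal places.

0.2438

Total: 747 + 330 + 204 + 429 + 447 + 843 = 3000.
P(T1) = 747/3000 = 0.249. P(T2) = 330/3000 = 0.11. P(T3) = 204/3000 = 0.068. P(T4) = 429/3000 = 0.143. P(T5) = 447/3000 = 0.149. P(T6) = 843/3000 = 0.281.
P(E) = P(E|T1)·P(T1) + P(E|T2)·P(T2) + P(E|T3)·P(T3) + P(E|T4)·P(T4) + P(E|T5)·P(T5) + P(E|T6)·P(T6)
      = 0.13·0.249 + 0.09·0.11 + 0.36·0.068 + 0.4·0.143 + 0.05·0.149 + 0.4·0.281
      = 0.03237 + 0.0099 + 0.02448 + 0.0572 + 0.00745 + 0.1124 = 0.2438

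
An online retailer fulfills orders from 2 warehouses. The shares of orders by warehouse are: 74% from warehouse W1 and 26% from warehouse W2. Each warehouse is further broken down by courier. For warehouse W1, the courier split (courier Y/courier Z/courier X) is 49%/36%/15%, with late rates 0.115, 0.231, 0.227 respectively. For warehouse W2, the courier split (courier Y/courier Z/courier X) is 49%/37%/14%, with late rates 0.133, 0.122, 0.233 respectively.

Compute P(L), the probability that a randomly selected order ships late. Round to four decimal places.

0.1656

P(L|W1) = 0.49·0.115 + 0.36·0.231 + 0.15·0.227 = 0.05635 + 0.08316 + 0.03405 = 0.17356
P(L|W2) = 0.49·0.133 + 0.37·0.122 + 0.14·0.233 = 0.06517 + 0.04514 + 0.03262 = 0.14293
By total probability over the outer partition,
P(L) = 0.74·0.17356 + 0.26·0.14293
      = 0.1284344 + 0.0371618 = 0.1655962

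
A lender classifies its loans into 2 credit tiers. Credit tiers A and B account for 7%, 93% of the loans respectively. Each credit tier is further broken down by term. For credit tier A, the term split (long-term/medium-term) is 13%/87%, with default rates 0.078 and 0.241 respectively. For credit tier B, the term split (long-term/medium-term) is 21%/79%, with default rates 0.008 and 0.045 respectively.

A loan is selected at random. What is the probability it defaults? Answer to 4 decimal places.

P(D|A) = 0.13·0.078 + 0.87·0.241 = 0.01014 + 0.20967 = 0.21981
P(D|B) = 0.21·0.008 + 0.79·0.045 = 0.00168 + 0.03555 = 0.03723
Then overall,
P(D) = 0.07·0.21981 + 0.93·0.03723
      = 0.0153867 + 0.0346239 = 0.0500106

0.0500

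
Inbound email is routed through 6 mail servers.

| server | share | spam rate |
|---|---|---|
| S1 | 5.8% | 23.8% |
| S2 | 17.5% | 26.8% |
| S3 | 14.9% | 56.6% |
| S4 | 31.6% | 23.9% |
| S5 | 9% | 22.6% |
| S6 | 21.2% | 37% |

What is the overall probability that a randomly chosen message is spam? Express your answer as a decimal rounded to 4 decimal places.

P(S) = P(S|S1)·P(S1) + P(S|S2)·P(S2) + P(S|S3)·P(S3) + P(S|S4)·P(S4) + P(S|S5)·P(S5) + P(S|S6)·P(S6)
      = 0.238·0.058 + 0.268·0.175 + 0.566·0.149 + 0.239·0.316 + 0.226·0.09 + 0.37·0.212
      = 0.013804 + 0.0469 + 0.084334 + 0.075524 + 0.02034 + 0.07844 = 0.319342

P(S) ≈ 0.3193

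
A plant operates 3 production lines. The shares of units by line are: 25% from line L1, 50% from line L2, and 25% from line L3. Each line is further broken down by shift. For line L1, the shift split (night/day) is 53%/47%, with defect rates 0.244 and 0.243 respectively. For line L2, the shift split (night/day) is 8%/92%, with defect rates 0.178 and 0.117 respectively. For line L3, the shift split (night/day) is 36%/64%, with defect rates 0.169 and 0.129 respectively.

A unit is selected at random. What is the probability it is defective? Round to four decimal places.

0.1577

P(D|L1) = 0.53·0.244 + 0.47·0.243 = 0.12932 + 0.11421 = 0.24353
P(D|L2) = 0.08·0.178 + 0.92·0.117 = 0.01424 + 0.10764 = 0.12188
P(D|L3) = 0.36·0.169 + 0.64·0.129 = 0.06084 + 0.08256 = 0.1434
Then overall,
P(D) = 0.25·0.24353 + 0.5·0.12188 + 0.25·0.1434
      = 0.0608825 + 0.06094 + 0.03585 = 0.1576725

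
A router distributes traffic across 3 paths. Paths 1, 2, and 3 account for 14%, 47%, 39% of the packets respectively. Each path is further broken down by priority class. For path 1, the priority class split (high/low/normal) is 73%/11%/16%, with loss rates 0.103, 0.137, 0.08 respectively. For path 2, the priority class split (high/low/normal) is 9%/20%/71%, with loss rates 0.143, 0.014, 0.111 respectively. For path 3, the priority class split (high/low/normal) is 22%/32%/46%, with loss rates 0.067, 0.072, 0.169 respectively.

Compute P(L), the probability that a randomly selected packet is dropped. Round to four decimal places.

P(L) ≈ 0.1039

P(L|1) = 0.73·0.103 + 0.11·0.137 + 0.16·0.08 = 0.07519 + 0.01507 + 0.0128 = 0.10306
P(L|2) = 0.09·0.143 + 0.2·0.014 + 0.71·0.111 = 0.01287 + 0.0028 + 0.07881 = 0.09448
P(L|3) = 0.22·0.067 + 0.32·0.072 + 0.46·0.169 = 0.01474 + 0.02304 + 0.07774 = 0.11552
By total probability over the outer partition,
P(L) = 0.14·0.10306 + 0.47·0.09448 + 0.39·0.11552
      = 0.0144284 + 0.0444056 + 0.0450528 = 0.1038868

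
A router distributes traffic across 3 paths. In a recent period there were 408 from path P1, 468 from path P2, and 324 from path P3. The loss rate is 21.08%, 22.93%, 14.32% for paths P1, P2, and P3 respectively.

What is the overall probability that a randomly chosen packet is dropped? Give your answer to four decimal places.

0.1998

Total: 408 + 468 + 324 = 1200.
P(P1) = 408/1200 = 0.34. P(P2) = 468/1200 = 0.39. P(P3) = 324/1200 = 0.27.
P(L) = P(L|P1)·P(P1) + P(L|P2)·P(P2) + P(L|P3)·P(P3)
      = 0.2108·0.34 + 0.2293·0.39 + 0.1432·0.27
      = 0.071672 + 0.089427 + 0.038664 = 0.199763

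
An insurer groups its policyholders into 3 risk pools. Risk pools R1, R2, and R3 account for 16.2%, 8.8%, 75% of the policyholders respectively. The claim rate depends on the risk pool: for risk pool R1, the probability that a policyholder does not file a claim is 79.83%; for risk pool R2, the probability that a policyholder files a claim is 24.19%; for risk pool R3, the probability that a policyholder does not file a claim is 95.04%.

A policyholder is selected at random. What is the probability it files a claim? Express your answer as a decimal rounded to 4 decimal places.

P(C|R1) = 1 − 0.7983 = 0.2017.
P(C|R3) = 1 − 0.9504 = 0.0496.
P(C) = P(C|R1)·P(R1) + P(C|R2)·P(R2) + P(C|R3)·P(R3)
      = 0.2017·0.162 + 0.2419·0.088 + 0.0496·0.75
      = 0.0326754 + 0.0212872 + 0.0372 = 0.0911626

P(C) ≈ 0.0912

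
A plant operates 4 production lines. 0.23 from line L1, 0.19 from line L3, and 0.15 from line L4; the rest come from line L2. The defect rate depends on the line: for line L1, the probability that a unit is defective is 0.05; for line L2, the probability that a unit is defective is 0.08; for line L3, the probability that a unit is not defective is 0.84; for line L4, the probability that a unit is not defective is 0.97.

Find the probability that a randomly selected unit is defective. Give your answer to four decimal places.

P(D) ≈ 0.0808

P(L2) = 1 − (0.23 + 0.19 + 0.15) = 0.43.
P(D|L3) = 1 − 0.84 = 0.16.
P(D|L4) = 1 − 0.97 = 0.03.
P(D) = P(D|L1)·P(L1) + P(D|L2)·P(L2) + P(D|L3)·P(L3) + P(D|L4)·P(L4)
      = 0.05·0.23 + 0.08·0.43 + 0.16·0.19 + 0.03·0.15
      = 0.0115 + 0.0344 + 0.0304 + 0.0045 = 0.0808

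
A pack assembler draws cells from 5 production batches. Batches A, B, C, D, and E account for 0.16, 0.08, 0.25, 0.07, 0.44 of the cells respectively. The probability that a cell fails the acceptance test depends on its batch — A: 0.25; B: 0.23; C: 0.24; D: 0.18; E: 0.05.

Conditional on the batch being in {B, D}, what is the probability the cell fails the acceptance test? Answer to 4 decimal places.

P(F|S) ≈ 0.2067

Let S = {B, D}.
P(S) = 0.08 + 0.07 = 0.15.
P(F ∩ S) = 0.23·0.08 + 0.18·0.07 = 0.0184 + 0.0126 = 0.031.
P(F | S) = 0.031 / 0.15 = 0.206667…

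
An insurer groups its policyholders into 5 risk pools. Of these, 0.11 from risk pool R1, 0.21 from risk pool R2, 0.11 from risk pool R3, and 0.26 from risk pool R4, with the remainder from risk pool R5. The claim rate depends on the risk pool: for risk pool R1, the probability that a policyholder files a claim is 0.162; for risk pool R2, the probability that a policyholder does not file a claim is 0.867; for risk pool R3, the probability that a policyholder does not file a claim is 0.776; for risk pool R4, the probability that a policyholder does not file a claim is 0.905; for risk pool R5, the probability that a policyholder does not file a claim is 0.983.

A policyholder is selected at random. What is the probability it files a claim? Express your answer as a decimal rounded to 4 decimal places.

P(R5) = 1 − (0.11 + 0.21 + 0.11 + 0.26) = 0.31.
P(C|R2) = 1 − 0.867 = 0.133.
P(C|R3) = 1 − 0.776 = 0.224.
P(C|R4) = 1 − 0.905 = 0.095.
P(C|R5) = 1 − 0.983 = 0.017.
Summing over the partition,
P(C) = P(C|R1)·P(R1) + P(C|R2)·P(R2) + P(C|R3)·P(R3) + P(C|R4)·P(R4) + P(C|R5)·P(R5)
      = 0.162·0.11 + 0.133·0.21 + 0.224·0.11 + 0.095·0.26 + 0.017·0.31
      = 0.01782 + 0.02793 + 0.02464 + 0.0247 + 0.00527 = 0.10036

P(C) ≈ 0.1004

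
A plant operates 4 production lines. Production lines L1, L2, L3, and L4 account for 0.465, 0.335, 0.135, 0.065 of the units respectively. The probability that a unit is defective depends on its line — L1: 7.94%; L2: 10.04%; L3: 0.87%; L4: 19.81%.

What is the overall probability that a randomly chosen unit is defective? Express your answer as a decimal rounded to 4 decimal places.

0.0846

P(D) = P(D|L1)·P(L1) + P(D|L2)·P(L2) + P(D|L3)·P(L3) + P(D|L4)·P(L4)
      = 0.0794·0.465 + 0.1004·0.335 + 0.0087·0.135 + 0.1981·0.065
      = 0.036921 + 0.033634 + 0.0011745 + 0.0128765 = 0.084606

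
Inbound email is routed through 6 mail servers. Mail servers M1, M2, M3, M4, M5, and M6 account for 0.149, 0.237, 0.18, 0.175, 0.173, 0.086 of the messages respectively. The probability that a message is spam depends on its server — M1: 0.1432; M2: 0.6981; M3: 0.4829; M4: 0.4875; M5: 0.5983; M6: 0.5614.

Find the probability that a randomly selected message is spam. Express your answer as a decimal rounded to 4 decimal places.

P(S) = P(S|M1)·P(M1) + P(S|M2)·P(M2) + P(S|M3)·P(M3) + P(S|M4)·P(M4) + P(S|M5)·P(M5) + P(S|M6)·P(M6)
      = 0.1432·0.149 + 0.6981·0.237 + 0.4829·0.18 + 0.4875·0.175 + 0.5983·0.173 + 0.5614·0.086
      = 0.0213368 + 0.1654497 + 0.086922 + 0.0853125 + 0.1035059 + 0.0482804 = 0.5108073

P(S) ≈ 0.5108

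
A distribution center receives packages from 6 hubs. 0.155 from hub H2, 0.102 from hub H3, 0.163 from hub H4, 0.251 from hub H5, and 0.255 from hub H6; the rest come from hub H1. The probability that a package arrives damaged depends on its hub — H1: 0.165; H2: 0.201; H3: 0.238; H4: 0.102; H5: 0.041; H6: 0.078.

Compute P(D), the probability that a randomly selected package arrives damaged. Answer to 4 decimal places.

P(H1) = 1 − (0.155 + 0.102 + 0.163 + 0.251 + 0.255) = 0.074.
P(D) = P(D|H1)·P(H1) + P(D|H2)·P(H2) + P(D|H3)·P(H3) + P(D|H4)·P(H4) + P(D|H5)·P(H5) + P(D|H6)·P(H6)
      = 0.165·0.074 + 0.201·0.155 + 0.238·0.102 + 0.102·0.163 + 0.041·0.251 + 0.078·0.255
      = 0.01221 + 0.031155 + 0.024276 + 0.016626 + 0.010291 + 0.01989 = 0.114448

P(D) ≈ 0.1144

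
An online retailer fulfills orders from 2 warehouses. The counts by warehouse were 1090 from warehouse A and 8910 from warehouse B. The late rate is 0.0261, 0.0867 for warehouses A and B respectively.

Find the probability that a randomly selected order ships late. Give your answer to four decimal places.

P(L) ≈ 0.0801

Total: 1090 + 8910 = 10000.
P(A) = 1090/10000 = 0.109. P(B) = 8910/10000 = 0.891.
P(L) = P(L|A)·P(A) + P(L|B)·P(B)
      = 0.0261·0.109 + 0.0867·0.891
      = 0.0028449 + 0.0772497 = 0.0800946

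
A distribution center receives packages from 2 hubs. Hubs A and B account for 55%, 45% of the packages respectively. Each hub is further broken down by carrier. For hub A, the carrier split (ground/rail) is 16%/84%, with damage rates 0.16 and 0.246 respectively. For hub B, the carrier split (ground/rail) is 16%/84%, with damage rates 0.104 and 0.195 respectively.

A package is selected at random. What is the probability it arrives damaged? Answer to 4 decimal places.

P(D|A) = 0.16·0.16 + 0.84·0.246 = 0.0256 + 0.20664 = 0.23224
P(D|B) = 0.16·0.104 + 0.84·0.195 = 0.01664 + 0.1638 = 0.18044
Then overall,
P(D) = 0.55·0.23224 + 0.45·0.18044
      = 0.127732 + 0.081198 = 0.20893

P(D) ≈ 0.2089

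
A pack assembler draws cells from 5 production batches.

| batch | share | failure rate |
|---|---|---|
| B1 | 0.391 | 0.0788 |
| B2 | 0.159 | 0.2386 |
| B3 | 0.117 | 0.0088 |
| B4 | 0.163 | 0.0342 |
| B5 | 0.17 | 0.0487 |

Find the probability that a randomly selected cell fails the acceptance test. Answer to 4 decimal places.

P(F) = P(F|B1)·P(B1) + P(F|B2)·P(B2) + P(F|B3)·P(B3) + P(F|B4)·P(B4) + P(F|B5)·P(B5)
      = 0.0788·0.391 + 0.2386·0.159 + 0.0088·0.117 + 0.0342·0.163 + 0.0487·0.17
      = 0.0308108 + 0.0379374 + 0.0010296 + 0.0055746 + 0.008279 = 0.0836314

0.0836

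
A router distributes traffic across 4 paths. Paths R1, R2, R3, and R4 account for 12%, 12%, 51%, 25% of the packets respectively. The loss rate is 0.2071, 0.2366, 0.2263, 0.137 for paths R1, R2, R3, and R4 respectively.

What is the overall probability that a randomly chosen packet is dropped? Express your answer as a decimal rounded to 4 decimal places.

0.2029

P(L) = P(L|R1)·P(R1) + P(L|R2)·P(R2) + P(L|R3)·P(R3) + P(L|R4)·P(R4)
      = 0.2071·0.12 + 0.2366·0.12 + 0.2263·0.51 + 0.137·0.25
      = 0.024852 + 0.028392 + 0.115413 + 0.03425 = 0.202907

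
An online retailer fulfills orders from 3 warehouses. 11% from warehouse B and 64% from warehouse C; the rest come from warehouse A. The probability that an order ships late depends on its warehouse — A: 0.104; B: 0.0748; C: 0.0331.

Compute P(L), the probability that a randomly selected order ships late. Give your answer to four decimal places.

P(A) = 1 − (0.11 + 0.64) = 0.25.
P(L) = P(L|A)·P(A) + P(L|B)·P(B) + P(L|C)·P(C)
      = 0.104·0.25 + 0.0748·0.11 + 0.0331·0.64
      = 0.026 + 0.008228 + 0.021184 = 0.055412

0.0554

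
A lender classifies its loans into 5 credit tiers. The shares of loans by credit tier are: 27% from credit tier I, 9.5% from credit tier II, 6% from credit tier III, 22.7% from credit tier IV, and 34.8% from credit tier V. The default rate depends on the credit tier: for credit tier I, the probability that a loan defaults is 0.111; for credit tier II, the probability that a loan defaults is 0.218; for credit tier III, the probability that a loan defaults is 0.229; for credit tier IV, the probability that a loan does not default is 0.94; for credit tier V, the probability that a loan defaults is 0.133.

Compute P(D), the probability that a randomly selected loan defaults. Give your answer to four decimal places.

P(D|IV) = 1 − 0.94 = 0.06.
P(D) = P(D|I)·P(I) + P(D|II)·P(II) + P(D|III)·P(III) + P(D|IV)·P(IV) + P(D|V)·P(V)
      = 0.111·0.27 + 0.218·0.095 + 0.229·0.06 + 0.06·0.227 + 0.133·0.348
      = 0.02997 + 0.02071 + 0.01374 + 0.01362 + 0.046284 = 0.124324

0.1243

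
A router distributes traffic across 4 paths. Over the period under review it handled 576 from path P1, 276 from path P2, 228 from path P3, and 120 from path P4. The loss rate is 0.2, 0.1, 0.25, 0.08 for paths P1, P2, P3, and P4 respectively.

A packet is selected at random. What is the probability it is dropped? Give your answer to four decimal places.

P(L) ≈ 0.1745

Total: 576 + 276 + 228 + 120 = 1200.
P(P1) = 576/1200 = 0.48. P(P2) = 276/1200 = 0.23. P(P3) = 228/1200 = 0.19. P(P4) = 120/1200 = 0.1.
By the law of total probability,
P(L) = P(L|P1)·P(P1) + P(L|P2)·P(P2) + P(L|P3)·P(P3) + P(L|P4)·P(P4)
      = 0.2·0.48 + 0.1·0.23 + 0.25·0.19 + 0.08·0.1
      = 0.096 + 0.023 + 0.0475 + 0.008 = 0.1745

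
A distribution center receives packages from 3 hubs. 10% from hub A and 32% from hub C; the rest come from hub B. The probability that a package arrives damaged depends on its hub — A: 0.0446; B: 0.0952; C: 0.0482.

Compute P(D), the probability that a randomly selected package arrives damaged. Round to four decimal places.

P(B) = 1 − (0.1 + 0.32) = 0.58.
Summing over the partition,
P(D) = P(D|A)·P(A) + P(D|B)·P(B) + P(D|C)·P(C)
      = 0.0446·0.1 + 0.0952·0.58 + 0.0482·0.32
      = 0.00446 + 0.055216 + 0.015424 = 0.0751

P(D) ≈ 0.0751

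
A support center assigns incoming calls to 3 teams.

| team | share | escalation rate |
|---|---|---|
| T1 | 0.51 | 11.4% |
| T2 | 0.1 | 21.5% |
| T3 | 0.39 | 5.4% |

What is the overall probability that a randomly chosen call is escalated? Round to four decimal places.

P(E) ≈ 0.1007

Summing over the partition,
P(E) = P(E|T1)·P(T1) + P(E|T2)·P(T2) + P(E|T3)·P(T3)
      = 0.114·0.51 + 0.215·0.1 + 0.054·0.39
      = 0.05814 + 0.0215 + 0.02106 = 0.1007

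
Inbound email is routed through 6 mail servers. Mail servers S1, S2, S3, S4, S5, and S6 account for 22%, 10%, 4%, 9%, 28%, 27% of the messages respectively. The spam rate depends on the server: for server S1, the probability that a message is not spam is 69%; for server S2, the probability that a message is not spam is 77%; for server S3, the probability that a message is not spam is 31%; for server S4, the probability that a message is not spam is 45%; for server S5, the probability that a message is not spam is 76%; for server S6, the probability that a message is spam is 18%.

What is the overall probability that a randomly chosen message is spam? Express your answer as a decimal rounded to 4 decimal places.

P(S|S1) = 1 − 0.69 = 0.31.
P(S|S2) = 1 − 0.77 = 0.23.
P(S|S3) = 1 − 0.31 = 0.69.
P(S|S4) = 1 − 0.45 = 0.55.
P(S|S5) = 1 − 0.76 = 0.24.
P(S) = P(S|S1)·P(S1) + P(S|S2)·P(S2) + P(S|S3)·P(S3) + P(S|S4)·P(S4) + P(S|S5)·P(S5) + P(S|S6)·P(S6)
      = 0.31·0.22 + 0.23·0.1 + 0.69·0.04 + 0.55·0.09 + 0.24·0.28 + 0.18·0.27
      = 0.0682 + 0.023 + 0.0276 + 0.0495 + 0.0672 + 0.0486 = 0.2841

0.2841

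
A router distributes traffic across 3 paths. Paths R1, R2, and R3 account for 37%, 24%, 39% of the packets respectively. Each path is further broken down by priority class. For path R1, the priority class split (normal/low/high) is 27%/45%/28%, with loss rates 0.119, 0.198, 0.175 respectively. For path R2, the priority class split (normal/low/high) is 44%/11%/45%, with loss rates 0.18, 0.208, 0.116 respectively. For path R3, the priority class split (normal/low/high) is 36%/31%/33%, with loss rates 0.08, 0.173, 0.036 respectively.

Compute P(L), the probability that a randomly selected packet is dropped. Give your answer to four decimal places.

P(L) ≈ 0.1368

P(L|R1) = 0.27·0.119 + 0.45·0.198 + 0.28·0.175 = 0.03213 + 0.0891 + 0.049 = 0.17023
P(L|R2) = 0.44·0.18 + 0.11·0.208 + 0.45·0.116 = 0.0792 + 0.02288 + 0.0522 = 0.15428
P(L|R3) = 0.36·0.08 + 0.31·0.173 + 0.33·0.036 = 0.0288 + 0.05363 + 0.01188 = 0.09431
By total probability over the outer partition,
P(L) = 0.37·0.17023 + 0.24·0.15428 + 0.39·0.09431
      = 0.0629851 + 0.0370272 + 0.0367809 = 0.1367932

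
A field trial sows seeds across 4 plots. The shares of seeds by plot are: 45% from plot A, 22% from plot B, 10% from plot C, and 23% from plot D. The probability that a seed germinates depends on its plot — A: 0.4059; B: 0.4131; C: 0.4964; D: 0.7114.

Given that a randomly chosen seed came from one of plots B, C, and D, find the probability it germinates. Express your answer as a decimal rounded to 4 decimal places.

0.5530

Let S = {B, C, D}.
P(S) = 0.22 + 0.1 + 0.23 = 0.55.
P(G ∩ S) = 0.4131·0.22 + 0.4964·0.1 + 0.7114·0.23 = 0.090882 + 0.04964 + 0.163622 = 0.304144.
P(G | S) = 0.304144 / 0.55 = 0.552989…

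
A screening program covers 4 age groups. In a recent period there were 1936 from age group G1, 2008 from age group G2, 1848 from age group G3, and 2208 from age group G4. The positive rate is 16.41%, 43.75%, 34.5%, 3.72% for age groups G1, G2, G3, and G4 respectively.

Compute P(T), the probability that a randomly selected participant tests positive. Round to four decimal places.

Total: 1936 + 2008 + 1848 + 2208 = 8000.
P(G1) = 1936/8000 = 0.242. P(G2) = 2008/8000 = 0.251. P(G3) = 1848/8000 = 0.231. P(G4) = 2208/8000 = 0.276.
Summing over the partition,
P(T) = P(T|G1)·P(G1) + P(T|G2)·P(G2) + P(T|G3)·P(G3) + P(T|G4)·P(G4)
      = 0.1641·0.242 + 0.4375·0.251 + 0.345·0.231 + 0.0372·0.276
      = 0.0397122 + 0.1098125 + 0.079695 + 0.0102672 = 0.2394869

P(T) ≈ 0.2395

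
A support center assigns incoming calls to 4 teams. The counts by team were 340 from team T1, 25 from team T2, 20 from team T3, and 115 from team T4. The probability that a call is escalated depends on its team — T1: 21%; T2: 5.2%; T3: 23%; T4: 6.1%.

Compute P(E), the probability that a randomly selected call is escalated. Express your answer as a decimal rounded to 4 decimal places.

Total: 340 + 25 + 20 + 115 = 500.
P(T1) = 340/500 = 0.68. P(T2) = 25/500 = 0.05. P(T3) = 20/500 = 0.04. P(T4) = 115/500 = 0.23.
P(E) = P(E|T1)·P(T1) + P(E|T2)·P(T2) + P(E|T3)·P(T3) + P(E|T4)·P(T4)
      = 0.21·0.68 + 0.052·0.05 + 0.23·0.04 + 0.061·0.23
      = 0.1428 + 0.0026 + 0.0092 + 0.01403 = 0.16863

0.1686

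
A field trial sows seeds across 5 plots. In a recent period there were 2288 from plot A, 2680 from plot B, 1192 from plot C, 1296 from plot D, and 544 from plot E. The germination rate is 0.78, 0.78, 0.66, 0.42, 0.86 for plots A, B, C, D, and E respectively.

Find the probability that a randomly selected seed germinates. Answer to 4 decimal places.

P(G) ≈ 0.7092

Total: 2288 + 2680 + 1192 + 1296 + 544 = 8000.
P(A) = 2288/8000 = 0.286. P(B) = 2680/8000 = 0.335. P(C) = 1192/8000 = 0.149. P(D) = 1296/8000 = 0.162. P(E) = 544/8000 = 0.068.
P(G) = P(G|A)·P(A) + P(G|B)·P(B) + P(G|C)·P(C) + P(G|D)·P(D) + P(G|E)·P(E)
      = 0.78·0.286 + 0.78·0.335 + 0.66·0.149 + 0.42·0.162 + 0.86·0.068
      = 0.22308 + 0.2613 + 0.09834 + 0.06804 + 0.05848 = 0.70924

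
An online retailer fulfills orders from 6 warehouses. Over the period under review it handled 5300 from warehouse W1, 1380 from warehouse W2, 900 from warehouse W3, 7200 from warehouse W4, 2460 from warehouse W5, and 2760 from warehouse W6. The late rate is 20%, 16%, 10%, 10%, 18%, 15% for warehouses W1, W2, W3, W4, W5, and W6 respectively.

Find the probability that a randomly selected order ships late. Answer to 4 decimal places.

P(L) ≈ 0.1474

Total: 5300 + 1380 + 900 + 7200 + 2460 + 2760 = 20000.
P(W1) = 5300/20000 = 0.265. P(W2) = 1380/20000 = 0.069. P(W3) = 900/20000 = 0.045. P(W4) = 7200/20000 = 0.36. P(W5) = 2460/20000 = 0.123. P(W6) = 2760/20000 = 0.138.
Summing over the partition,
P(L) = P(L|W1)·P(W1) + P(L|W2)·P(W2) + P(L|W3)·P(W3) + P(L|W4)·P(W4) + P(L|W5)·P(W5) + P(L|W6)·P(W6)
      = 0.2·0.265 + 0.16·0.069 + 0.1·0.045 + 0.1·0.36 + 0.18·0.123 + 0.15·0.138
      = 0.053 + 0.01104 + 0.0045 + 0.036 + 0.02214 + 0.0207 = 0.14738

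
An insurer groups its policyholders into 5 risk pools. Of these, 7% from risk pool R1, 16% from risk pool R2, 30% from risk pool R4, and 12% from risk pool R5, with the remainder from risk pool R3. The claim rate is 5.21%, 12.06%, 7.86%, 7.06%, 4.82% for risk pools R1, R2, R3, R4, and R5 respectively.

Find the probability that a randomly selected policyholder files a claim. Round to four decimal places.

P(R3) = 1 − (0.07 + 0.16 + 0.3 + 0.12) = 0.35.
P(C) = P(C|R1)·P(R1) + P(C|R2)·P(R2) + P(C|R3)·P(R3) + P(C|R4)·P(R4) + P(C|R5)·P(R5)
      = 0.0521·0.07 + 0.1206·0.16 + 0.0786·0.35 + 0.0706·0.3 + 0.0482·0.12
      = 0.003647 + 0.019296 + 0.02751 + 0.02118 + 0.005784 = 0.077417

P(C) ≈ 0.0774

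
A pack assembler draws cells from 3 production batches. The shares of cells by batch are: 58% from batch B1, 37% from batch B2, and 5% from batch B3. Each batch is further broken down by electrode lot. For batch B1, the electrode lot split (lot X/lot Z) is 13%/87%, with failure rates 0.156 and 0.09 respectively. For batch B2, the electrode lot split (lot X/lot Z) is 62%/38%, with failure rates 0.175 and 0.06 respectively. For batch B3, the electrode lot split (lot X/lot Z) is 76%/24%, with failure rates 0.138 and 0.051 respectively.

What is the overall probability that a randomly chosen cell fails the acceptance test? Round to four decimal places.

P(F|B1) = 0.13·0.156 + 0.87·0.09 = 0.02028 + 0.0783 = 0.09858
P(F|B2) = 0.62·0.175 + 0.38·0.06 = 0.1085 + 0.0228 = 0.1313
P(F|B3) = 0.76·0.138 + 0.24·0.051 = 0.10488 + 0.01224 = 0.11712
By total probability over the outer partition,
P(F) = 0.58·0.09858 + 0.37·0.1313 + 0.05·0.11712
      = 0.0571764 + 0.048581 + 0.005856 = 0.1116134

0.1116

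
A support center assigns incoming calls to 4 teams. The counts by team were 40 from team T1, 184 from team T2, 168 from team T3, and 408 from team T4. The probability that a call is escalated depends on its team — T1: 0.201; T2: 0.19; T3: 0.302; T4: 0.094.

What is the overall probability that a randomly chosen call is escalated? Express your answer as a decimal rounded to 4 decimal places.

P(E) ≈ 0.1651

Total: 40 + 184 + 168 + 408 = 800.
P(T1) = 40/800 = 0.05. P(T2) = 184/800 = 0.23. P(T3) = 168/800 = 0.21. P(T4) = 408/800 = 0.51.
By the law of total probability,
P(E) = P(E|T1)·P(T1) + P(E|T2)·P(T2) + P(E|T3)·P(T3) + P(E|T4)·P(T4)
      = 0.201·0.05 + 0.19·0.23 + 0.302·0.21 + 0.094·0.51
      = 0.01005 + 0.0437 + 0.06342 + 0.04794 = 0.16511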